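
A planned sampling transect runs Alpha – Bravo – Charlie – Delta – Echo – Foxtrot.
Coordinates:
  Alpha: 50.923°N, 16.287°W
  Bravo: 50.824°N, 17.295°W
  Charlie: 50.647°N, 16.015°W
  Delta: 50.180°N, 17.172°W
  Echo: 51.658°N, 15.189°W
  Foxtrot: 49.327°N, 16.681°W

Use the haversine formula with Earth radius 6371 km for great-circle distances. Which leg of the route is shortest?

Leg distances:
Alpha→Bravo: 71.6 km
Bravo→Charlie: 92.2 km
Charlie→Delta: 97.0 km
Delta→Echo: 215.2 km
Echo→Foxtrot: 279.8 km
The shortest leg is Alpha–Bravo at 71.6 km.

Alpha–Bravo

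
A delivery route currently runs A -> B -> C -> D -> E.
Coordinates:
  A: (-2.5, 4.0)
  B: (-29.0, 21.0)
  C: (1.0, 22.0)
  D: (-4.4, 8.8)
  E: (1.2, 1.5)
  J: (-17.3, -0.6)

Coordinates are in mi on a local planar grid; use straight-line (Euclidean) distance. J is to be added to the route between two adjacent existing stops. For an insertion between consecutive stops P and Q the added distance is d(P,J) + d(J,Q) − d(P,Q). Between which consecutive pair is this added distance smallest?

Added distance for inserting J between each consecutive pair:
A–B: 8.6 mi
B–C: 23.6 mi
C–D: 30.8 mi
D–E: 25.4 mi
Smallest added distance is 8.6 mi, inserting between A and B.

between A and B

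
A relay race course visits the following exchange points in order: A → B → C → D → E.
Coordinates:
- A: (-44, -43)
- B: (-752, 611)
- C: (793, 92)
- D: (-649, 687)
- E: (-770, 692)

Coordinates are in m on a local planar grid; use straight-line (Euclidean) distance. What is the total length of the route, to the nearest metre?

4275 m

Leg distances:
A→B: 963.8 m  (cumulative 963.8 m)
B→C: 1629.8 m  (cumulative 2593.7 m)
C→D: 1559.9 m  (cumulative 4153.6 m)
D→E: 121.1 m  (cumulative 4274.7 m)
Total route length ≈ 4275 m.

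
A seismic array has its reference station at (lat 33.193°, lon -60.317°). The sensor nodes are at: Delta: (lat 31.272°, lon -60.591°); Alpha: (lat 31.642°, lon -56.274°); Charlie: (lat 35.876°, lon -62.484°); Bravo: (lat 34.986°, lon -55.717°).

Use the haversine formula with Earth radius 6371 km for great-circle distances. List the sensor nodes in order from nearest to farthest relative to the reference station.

Computing each great-circle distance from (lat 33.193°, lon -60.317°):
Delta (lat 31.272°, lon -60.591°): 215.2 km
Charlie (lat 35.876°, lon -62.484°): 358.3 km
Alpha (lat 31.642°, lon -56.274°): 416.8 km
Bravo (lat 34.986°, lon -55.717°): 468.1 km

Delta, Charlie, Alpha, Bravo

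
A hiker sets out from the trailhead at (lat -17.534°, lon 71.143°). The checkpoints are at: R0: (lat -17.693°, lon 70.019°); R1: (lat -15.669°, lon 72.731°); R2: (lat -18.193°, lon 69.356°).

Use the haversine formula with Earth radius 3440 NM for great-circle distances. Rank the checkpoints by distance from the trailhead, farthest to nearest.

Computing each great-circle distance from (lat -17.534°, lon 71.143°):
R1 (lat -15.669°, lon 72.731°): 144.5 NM
R2 (lat -18.193°, lon 69.356°): 109.5 NM
R0 (lat -17.693°, lon 70.019°): 65.0 NM

R1, R2, R0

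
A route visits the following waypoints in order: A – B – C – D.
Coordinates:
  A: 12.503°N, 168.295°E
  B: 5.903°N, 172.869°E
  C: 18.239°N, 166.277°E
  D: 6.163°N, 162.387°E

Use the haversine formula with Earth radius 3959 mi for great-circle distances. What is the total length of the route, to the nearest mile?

Leg distances:
A→B: 552.4 mi  (cumulative 552.4 mi)
B→C: 961.3 mi  (cumulative 1513.7 mi)
C→D: 874.6 mi  (cumulative 2388.4 mi)
Total route length ≈ 2388 mi.

2388 mi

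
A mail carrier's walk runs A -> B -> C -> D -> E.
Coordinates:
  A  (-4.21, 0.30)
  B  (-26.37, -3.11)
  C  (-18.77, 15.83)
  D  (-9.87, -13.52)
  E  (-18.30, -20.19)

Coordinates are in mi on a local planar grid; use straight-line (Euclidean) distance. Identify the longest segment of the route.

Leg distances:
A→B: 22.4 mi
B→C: 20.4 mi
C→D: 30.7 mi
D→E: 10.7 mi
The longest leg is C–D at 30.7 mi.

C–D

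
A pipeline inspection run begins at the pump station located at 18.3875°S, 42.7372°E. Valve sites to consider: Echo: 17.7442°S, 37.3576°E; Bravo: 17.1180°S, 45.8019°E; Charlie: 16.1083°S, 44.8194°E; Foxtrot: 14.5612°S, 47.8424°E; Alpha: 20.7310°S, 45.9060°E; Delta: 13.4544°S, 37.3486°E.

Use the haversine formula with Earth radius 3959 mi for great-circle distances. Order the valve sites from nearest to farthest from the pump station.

Computing each great-circle distance from 18.3875°S, 42.7372°E:
Charlie 16.1083°S, 44.8194°E: 209.0 mi
Bravo 17.1180°S, 45.8019°E: 219.9 mi
Alpha 20.7310°S, 45.9060°E: 262.3 mi
Echo 17.7442°S, 37.3576°E: 356.2 mi
Foxtrot 14.5612°S, 47.8424°E: 429.3 mi
Delta 13.4544°S, 37.3486°E: 494.3 mi

Charlie, Bravo, Alpha, Echo, Foxtrot, Delta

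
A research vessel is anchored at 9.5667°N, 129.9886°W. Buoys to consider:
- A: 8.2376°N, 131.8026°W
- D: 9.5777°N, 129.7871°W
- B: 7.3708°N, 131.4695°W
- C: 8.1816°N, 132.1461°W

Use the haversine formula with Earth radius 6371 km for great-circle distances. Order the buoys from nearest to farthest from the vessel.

Computing each great-circle distance from 9.5667°N, 129.9886°W:
D 9.5777°N, 129.7871°W: 22.1 km
A 8.2376°N, 131.8026°W: 248.1 km
C 8.1816°N, 132.1461°W: 282.7 km
B 7.3708°N, 131.4695°W: 293.5 km

D, A, C, B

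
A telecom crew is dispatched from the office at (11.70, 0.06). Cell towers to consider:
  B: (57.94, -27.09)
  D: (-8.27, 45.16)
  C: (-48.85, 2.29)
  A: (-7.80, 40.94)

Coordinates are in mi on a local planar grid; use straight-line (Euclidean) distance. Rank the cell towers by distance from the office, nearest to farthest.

Distance from the office at (11.70, 0.06) to each:
A (-7.80, 40.94): 45.3 mi
D (-8.27, 45.16): 49.3 mi
B (57.94, -27.09): 53.6 mi
C (-48.85, 2.29): 60.6 mi

A, D, B, C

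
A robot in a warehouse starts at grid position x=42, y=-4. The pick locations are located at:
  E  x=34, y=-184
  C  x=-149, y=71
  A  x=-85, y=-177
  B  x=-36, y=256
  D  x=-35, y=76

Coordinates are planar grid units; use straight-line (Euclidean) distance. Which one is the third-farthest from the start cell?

Distances from the start cell (x=42, y=-4):
B: 271.4
A: 214.6
C: 205.2
E: 180.2
D: 111.0
The third-farthest is C at 205.2.

C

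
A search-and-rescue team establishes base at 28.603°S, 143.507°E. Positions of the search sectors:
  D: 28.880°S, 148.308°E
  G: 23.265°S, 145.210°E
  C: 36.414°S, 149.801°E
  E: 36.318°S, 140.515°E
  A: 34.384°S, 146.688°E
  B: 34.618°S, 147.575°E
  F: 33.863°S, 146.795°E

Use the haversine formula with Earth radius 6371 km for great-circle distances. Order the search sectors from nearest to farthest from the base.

D, G, F, A, B, E, C

Distance from the base at 28.603°S, 143.507°E to each:
D 28.880°S, 148.308°E: 469.1 km
G 23.265°S, 145.210°E: 617.5 km
F 33.863°S, 146.795°E: 663.1 km
A 34.384°S, 146.688°E: 709.9 km
B 34.618°S, 147.575°E: 771.6 km
E 36.318°S, 140.515°E: 902.5 km
C 36.414°S, 149.801°E: 1049.5 km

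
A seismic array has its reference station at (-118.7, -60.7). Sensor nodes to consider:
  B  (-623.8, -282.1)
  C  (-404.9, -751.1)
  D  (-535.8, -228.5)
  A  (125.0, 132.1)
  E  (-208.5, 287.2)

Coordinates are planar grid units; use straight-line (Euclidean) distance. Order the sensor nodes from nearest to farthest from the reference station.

A, E, D, B, C

Computing each straight-line distance from (-118.7, -60.7):
A (125.0, 132.1): 310.7
E (-208.5, 287.2): 359.3
D (-535.8, -228.5): 449.6
B (-623.8, -282.1): 551.5
C (-404.9, -751.1): 747.4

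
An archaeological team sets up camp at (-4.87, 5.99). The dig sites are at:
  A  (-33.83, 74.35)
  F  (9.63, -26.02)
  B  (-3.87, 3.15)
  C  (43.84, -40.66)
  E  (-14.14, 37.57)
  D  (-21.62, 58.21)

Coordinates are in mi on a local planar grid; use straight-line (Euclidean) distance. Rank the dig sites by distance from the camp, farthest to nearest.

Computing each straight-line distance from (-4.87, 5.99):
A (-33.83, 74.35): 74.2 mi
C (43.84, -40.66): 67.4 mi
D (-21.62, 58.21): 54.8 mi
F (9.63, -26.02): 35.1 mi
E (-14.14, 37.57): 32.9 mi
B (-3.87, 3.15): 3.0 mi

A, C, D, F, E, B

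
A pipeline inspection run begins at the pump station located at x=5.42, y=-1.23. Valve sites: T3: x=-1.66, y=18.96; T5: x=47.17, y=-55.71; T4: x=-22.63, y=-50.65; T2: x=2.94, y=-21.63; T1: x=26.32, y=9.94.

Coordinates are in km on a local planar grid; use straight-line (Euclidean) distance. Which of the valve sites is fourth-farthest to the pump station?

T3

Distances from the pump station (x=5.42, y=-1.23):
T5: 68.6 km
T4: 56.8 km
T1: 23.7 km
T3: 21.4 km
T2: 20.6 km
The fourth-farthest is T3 at 21.4 km.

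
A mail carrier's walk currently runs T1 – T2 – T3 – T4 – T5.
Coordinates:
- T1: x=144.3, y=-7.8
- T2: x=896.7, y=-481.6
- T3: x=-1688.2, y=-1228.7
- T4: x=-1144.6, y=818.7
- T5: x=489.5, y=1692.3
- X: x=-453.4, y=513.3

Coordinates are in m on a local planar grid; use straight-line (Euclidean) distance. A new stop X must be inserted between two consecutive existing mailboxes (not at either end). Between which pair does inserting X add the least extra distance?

between T4 and T5

Added distance for inserting X between each consecutive pair:
T1–T2: 1580.9 m
T2–T3: 1121.6 m
T3–T4: 772.6 m
T4–T5: 412.4 m
Smallest added distance is 412.4 m, inserting between T4 and T5.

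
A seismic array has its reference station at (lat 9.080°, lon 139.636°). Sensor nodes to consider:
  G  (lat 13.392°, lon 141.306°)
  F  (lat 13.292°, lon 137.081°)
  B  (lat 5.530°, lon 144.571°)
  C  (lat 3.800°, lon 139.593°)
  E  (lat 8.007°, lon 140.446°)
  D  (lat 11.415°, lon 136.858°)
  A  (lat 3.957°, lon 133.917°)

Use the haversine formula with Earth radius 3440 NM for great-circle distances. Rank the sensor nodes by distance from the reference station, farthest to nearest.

A, B, C, F, G, D, E

Distance from the reference station at (lat 9.080°, lon 139.636°) to each:
A (lat 3.957°, lon 133.917°): 459.2 NM
B (lat 5.530°, lon 144.571°): 363.0 NM
C (lat 3.800°, lon 139.593°): 317.0 NM
F (lat 13.292°, lon 137.081°): 294.3 NM
G (lat 13.392°, lon 141.306°): 276.9 NM
D (lat 11.415°, lon 136.858°): 215.8 NM
E (lat 8.007°, lon 140.446°): 80.4 NM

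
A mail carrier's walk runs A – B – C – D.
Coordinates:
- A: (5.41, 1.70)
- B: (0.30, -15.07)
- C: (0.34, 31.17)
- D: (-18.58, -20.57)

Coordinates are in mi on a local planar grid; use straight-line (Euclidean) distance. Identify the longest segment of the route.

Leg distances:
A→B: 17.5 mi
B→C: 46.2 mi
C→D: 55.1 mi
The longest leg is C–D at 55.1 mi.

C–D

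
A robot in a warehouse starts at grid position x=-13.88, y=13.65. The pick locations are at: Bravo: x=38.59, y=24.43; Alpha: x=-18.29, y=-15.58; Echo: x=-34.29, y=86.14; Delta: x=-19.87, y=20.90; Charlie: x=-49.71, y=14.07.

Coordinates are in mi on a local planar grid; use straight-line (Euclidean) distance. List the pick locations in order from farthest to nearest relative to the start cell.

Computing each straight-line distance from x=-13.88, y=13.65:
Echo x=-34.29, y=86.14: 75.3 mi
Bravo x=38.59, y=24.43: 53.6 mi
Charlie x=-49.71, y=14.07: 35.8 mi
Alpha x=-18.29, y=-15.58: 29.6 mi
Delta x=-19.87, y=20.90: 9.4 mi

Echo, Bravo, Charlie, Alpha, Delta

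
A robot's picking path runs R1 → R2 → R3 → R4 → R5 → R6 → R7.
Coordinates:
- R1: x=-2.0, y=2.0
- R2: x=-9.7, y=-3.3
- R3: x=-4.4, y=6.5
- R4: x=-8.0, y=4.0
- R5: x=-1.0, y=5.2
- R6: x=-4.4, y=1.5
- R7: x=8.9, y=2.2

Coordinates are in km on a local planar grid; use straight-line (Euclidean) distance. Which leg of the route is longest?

R6–R7

Leg distances:
R1→R2: 9.3 km
R2→R3: 11.1 km
R3→R4: 4.4 km
R4→R5: 7.1 km
R5→R6: 5.0 km
R6→R7: 13.3 km
The longest leg is R6–R7 at 13.3 km.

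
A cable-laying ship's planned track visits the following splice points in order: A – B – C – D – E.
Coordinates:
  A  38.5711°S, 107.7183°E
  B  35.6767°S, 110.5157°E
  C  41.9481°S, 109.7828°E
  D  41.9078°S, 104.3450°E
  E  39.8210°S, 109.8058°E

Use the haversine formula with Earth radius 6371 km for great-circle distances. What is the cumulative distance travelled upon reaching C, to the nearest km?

Leg distances:
A→B: 406.3 km  (cumulative 406.3 km)
B→C: 700.2 km  (cumulative 1106.5 km)
Cumulative distance at C ≈ 1106 km.

1106 km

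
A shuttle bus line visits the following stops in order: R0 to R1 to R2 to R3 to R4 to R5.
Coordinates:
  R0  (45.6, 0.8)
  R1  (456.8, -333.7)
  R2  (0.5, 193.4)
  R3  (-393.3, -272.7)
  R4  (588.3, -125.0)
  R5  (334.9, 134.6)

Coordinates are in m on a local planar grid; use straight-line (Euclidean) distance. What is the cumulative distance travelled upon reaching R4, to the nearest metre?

2830 m

Leg distances:
R0→R1: 530.1 m  (cumulative 530.1 m)
R1→R2: 697.2 m  (cumulative 1227.2 m)
R2→R3: 610.2 m  (cumulative 1837.4 m)
R3→R4: 992.6 m  (cumulative 2830.1 m)
Cumulative distance at R4 ≈ 2830 m.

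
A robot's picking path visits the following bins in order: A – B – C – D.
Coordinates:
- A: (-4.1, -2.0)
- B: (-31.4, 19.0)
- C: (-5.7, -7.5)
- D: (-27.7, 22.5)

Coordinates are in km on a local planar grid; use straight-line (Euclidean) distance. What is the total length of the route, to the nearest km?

109 km

Leg distances:
A→B: 34.4 km  (cumulative 34.4 km)
B→C: 36.9 km  (cumulative 71.4 km)
C→D: 37.2 km  (cumulative 108.6 km)
Total route length ≈ 109 km.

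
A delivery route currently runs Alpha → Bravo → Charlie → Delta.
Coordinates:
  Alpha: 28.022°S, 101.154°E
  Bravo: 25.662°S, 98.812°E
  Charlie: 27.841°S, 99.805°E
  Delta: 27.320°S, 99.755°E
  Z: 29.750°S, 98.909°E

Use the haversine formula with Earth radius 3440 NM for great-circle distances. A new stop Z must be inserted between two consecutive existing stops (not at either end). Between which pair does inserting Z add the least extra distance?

between Alpha and Bravo

Added distance for inserting Z between each consecutive pair:
Alpha–Bravo: 213.4 NM
Bravo–Charlie: 228.2 NM
Charlie–Delta: 245.1 NM
Smallest added distance is 213.4 NM, inserting between Alpha and Bravo.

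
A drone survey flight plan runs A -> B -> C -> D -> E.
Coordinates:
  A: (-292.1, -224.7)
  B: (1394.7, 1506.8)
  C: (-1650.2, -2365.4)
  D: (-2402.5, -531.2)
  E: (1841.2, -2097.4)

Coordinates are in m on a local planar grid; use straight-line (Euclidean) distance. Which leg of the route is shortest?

C–D

Leg distances:
A→B: 2417.3 m
B→C: 4926.0 m
C→D: 1982.5 m
D→E: 4523.5 m
The shortest leg is C–D at 1982.5 m.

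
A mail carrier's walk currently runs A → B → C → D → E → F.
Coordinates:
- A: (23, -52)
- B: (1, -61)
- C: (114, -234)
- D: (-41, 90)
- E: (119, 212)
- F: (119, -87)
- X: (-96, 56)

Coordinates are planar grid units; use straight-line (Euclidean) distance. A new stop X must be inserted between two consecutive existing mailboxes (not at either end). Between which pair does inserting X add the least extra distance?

Added distance for inserting X between each consecutive pair:
A–B: 288.9
B–C: 303.4
C–D: 63.5
D–E: 129.1
E–F: 224.8
Smallest added distance is 63.5, inserting between C and D.

between C and D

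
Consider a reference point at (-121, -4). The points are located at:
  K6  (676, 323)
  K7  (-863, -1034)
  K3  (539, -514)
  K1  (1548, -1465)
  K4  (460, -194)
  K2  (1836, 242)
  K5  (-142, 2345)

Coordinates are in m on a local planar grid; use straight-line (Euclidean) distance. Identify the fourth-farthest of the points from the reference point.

K7

Distance to each, sorted:
K5: 2349.1 m
K1: 2218.1 m
K2: 1972.4 m
K7: 1269.4 m
K6: 861.5 m
K3: 834.1 m
K4: 611.3 m
The fourth-farthest is K7 at 1269.4 m.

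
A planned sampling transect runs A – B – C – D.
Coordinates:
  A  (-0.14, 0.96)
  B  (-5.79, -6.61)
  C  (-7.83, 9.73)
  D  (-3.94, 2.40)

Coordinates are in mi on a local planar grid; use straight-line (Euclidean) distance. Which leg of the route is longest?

B–C

Leg distances:
A→B: 9.4 mi
B→C: 16.5 mi
C→D: 8.3 mi
The longest leg is B–C at 16.5 mi.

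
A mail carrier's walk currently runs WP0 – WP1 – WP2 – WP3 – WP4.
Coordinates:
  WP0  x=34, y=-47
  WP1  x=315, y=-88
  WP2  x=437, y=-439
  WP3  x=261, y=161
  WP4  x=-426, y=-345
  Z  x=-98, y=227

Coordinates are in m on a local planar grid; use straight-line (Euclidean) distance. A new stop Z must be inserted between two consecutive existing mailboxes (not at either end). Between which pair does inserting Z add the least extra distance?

Added distance for inserting Z between each consecutive pair:
WP0–WP1: 539.6 m
WP1–WP2: 1002.1 m
WP2–WP3: 594.0 m
WP3–WP4: 171.2 m
Smallest added distance is 171.2 m, inserting between WP3 and WP4.

between WP3 and WP4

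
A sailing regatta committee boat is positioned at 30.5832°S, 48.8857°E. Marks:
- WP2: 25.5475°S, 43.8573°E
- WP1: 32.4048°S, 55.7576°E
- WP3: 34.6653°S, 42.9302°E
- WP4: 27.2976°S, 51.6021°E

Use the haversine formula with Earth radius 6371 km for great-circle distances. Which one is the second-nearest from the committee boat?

WP1

Distances from the committee boat (30.5832°S, 48.8857°E):
WP4: 450.9 km
WP1: 682.2 km
WP3: 718.8 km
WP2: 746.1 km
The second-nearest is WP1 at 682.2 km.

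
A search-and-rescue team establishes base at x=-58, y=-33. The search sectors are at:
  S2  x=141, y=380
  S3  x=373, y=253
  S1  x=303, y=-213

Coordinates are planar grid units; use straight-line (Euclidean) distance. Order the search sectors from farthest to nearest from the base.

S3, S2, S1

Distances from the base:
S3 x=373, y=253: 517.3
S2 x=141, y=380: 458.4
S1 x=303, y=-213: 403.4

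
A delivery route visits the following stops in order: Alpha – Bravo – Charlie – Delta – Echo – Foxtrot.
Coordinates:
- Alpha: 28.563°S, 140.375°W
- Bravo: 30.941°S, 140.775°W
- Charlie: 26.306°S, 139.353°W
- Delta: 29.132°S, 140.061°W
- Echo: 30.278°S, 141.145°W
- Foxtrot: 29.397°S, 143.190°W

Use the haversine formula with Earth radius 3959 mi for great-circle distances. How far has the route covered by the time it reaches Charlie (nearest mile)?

Leg distances:
Alpha→Bravo: 166.1 mi  (cumulative 166.1 mi)
Bravo→Charlie: 331.7 mi  (cumulative 497.7 mi)
Cumulative distance at Charlie ≈ 498 mi.

498 mi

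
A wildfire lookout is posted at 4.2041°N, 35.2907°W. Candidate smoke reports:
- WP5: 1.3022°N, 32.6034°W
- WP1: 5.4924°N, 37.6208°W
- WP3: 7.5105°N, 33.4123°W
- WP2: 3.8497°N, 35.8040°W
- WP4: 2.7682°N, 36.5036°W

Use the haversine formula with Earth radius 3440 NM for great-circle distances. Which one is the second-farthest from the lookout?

Distance to each, sorted:
WP5: 237.3 NM
WP3: 228.0 NM
WP1: 159.4 NM
WP4: 112.8 NM
WP2: 37.4 NM
The second-farthest is WP3 at 228.0 NM.

WP3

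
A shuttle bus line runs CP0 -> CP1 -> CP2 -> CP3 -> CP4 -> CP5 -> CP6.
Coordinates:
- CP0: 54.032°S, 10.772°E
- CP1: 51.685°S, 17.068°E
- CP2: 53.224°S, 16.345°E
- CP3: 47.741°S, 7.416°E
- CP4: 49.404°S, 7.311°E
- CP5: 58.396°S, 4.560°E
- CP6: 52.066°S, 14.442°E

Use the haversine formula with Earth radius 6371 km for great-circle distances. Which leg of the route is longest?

Leg distances:
CP0→CP1: 496.5 km
CP1→CP2: 178.0 km
CP2→CP3: 876.8 km
CP3→CP4: 185.1 km
CP4→CP5: 1015.8 km
CP5→CP6: 940.5 km
The longest leg is CP4–CP5 at 1015.8 km.

CP4–CP5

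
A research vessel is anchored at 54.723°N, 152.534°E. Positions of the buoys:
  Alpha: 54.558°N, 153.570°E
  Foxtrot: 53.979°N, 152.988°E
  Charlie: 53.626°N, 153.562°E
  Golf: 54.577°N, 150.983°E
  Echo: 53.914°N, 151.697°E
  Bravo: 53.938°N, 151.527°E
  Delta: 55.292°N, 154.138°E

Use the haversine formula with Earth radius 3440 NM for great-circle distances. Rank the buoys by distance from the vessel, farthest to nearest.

Distance from the vessel at 54.723°N, 152.534°E to each:
Charlie 53.626°N, 153.562°E: 75.1 NM
Delta 55.292°N, 154.138°E: 64.9 NM
Bravo 53.938°N, 151.527°E: 58.9 NM
Echo 53.914°N, 151.697°E: 56.7 NM
Golf 54.577°N, 150.983°E: 54.6 NM
Foxtrot 53.979°N, 152.988°E: 47.4 NM
Alpha 54.558°N, 153.570°E: 37.3 NM

Charlie, Delta, Bravo, Echo, Golf, Foxtrot, Alpha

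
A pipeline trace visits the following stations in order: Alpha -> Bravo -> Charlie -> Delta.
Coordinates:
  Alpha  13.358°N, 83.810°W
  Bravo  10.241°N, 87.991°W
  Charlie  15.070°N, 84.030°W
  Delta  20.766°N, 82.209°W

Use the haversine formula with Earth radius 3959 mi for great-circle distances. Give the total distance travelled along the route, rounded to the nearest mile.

Leg distances:
Alpha→Bravo: 355.4 mi  (cumulative 355.4 mi)
Bravo→Charlie: 427.3 mi  (cumulative 782.8 mi)
Charlie→Delta: 411.4 mi  (cumulative 1194.1 mi)
Total route length ≈ 1194 mi.

1194 mi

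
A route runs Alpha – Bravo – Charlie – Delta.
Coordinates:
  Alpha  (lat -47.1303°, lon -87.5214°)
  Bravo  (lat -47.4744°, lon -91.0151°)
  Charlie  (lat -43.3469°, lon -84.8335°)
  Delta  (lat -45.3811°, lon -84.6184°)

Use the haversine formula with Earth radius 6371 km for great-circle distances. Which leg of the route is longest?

Bravo–Charlie

Leg distances:
Alpha→Bravo: 266.2 km
Bravo→Charlie: 665.6 km
Charlie→Delta: 226.8 km
The longest leg is Bravo–Charlie at 665.6 km.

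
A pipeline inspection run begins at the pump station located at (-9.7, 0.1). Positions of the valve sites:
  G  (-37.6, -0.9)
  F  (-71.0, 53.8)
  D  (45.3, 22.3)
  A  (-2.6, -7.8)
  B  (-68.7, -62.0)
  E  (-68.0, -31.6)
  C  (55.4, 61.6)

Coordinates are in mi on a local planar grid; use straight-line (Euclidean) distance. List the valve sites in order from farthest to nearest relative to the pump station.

Distances from the pump station:
C (55.4, 61.6): 89.6 mi
B (-68.7, -62.0): 85.7 mi
F (-71.0, 53.8): 81.5 mi
E (-68.0, -31.6): 66.4 mi
D (45.3, 22.3): 59.3 mi
G (-37.6, -0.9): 27.9 mi
A (-2.6, -7.8): 10.6 mi

C, B, F, E, D, G, A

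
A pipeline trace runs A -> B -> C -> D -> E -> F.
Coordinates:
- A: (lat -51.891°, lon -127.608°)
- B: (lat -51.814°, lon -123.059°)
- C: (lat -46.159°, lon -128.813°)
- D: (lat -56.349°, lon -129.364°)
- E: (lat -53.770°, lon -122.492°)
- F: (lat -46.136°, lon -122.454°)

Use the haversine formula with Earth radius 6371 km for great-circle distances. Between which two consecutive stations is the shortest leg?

Leg distances:
A→B: 312.5 km
B→C: 755.6 km
C→D: 1133.7 km
D→E: 522.9 km
E→F: 848.9 km
The shortest leg is A–B at 312.5 km.

A–B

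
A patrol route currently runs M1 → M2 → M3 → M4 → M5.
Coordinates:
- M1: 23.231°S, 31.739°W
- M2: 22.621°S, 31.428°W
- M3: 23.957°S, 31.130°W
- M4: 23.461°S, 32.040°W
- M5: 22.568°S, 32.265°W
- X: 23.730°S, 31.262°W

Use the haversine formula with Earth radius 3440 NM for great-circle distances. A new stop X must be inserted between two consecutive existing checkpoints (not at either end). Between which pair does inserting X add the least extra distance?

Added distance for inserting X between each consecutive pair:
M1–M2: 66.6 NM
M2–M3: 0.8 NM
M3–M4: 3.0 NM
M4–M5: 79.8 NM
Smallest added distance is 0.8 NM, inserting between M2 and M3.

between M2 and M3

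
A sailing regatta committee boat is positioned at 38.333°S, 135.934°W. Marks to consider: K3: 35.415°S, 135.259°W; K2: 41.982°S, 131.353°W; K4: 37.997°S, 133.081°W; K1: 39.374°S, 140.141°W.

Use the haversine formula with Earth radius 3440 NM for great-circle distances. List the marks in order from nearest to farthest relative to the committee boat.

Distance from the committee boat at 38.333°S, 135.934°W to each:
K4 37.997°S, 133.081°W: 136.2 NM
K3 35.415°S, 135.259°W: 178.2 NM
K1 39.374°S, 140.141°W: 206.4 NM
K2 41.982°S, 131.353°W: 303.5 NM

K4, K3, K1, K2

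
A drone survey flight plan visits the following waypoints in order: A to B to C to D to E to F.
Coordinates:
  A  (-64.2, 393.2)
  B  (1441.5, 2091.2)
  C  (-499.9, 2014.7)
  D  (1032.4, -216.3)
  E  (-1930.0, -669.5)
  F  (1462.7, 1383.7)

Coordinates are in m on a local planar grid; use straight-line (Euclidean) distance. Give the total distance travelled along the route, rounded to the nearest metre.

Leg distances:
A→B: 2269.4 m  (cumulative 2269.4 m)
B→C: 1942.9 m  (cumulative 4212.3 m)
C→D: 2706.5 m  (cumulative 6918.9 m)
D→E: 2996.9 m  (cumulative 9915.7 m)
E→F: 3965.6 m  (cumulative 13881.3 m)
Total route length ≈ 13881 m.

13881 m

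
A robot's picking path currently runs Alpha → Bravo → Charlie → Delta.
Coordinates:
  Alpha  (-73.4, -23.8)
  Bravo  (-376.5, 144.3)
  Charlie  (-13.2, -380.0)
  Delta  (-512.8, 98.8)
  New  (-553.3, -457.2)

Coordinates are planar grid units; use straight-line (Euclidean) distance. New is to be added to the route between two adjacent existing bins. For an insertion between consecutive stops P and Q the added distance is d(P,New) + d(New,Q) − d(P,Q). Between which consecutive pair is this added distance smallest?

between Charlie and Delta

Added distance for inserting New between each consecutive pair:
Alpha–Bravo: 927.0
Bravo–Charlie: 534.7
Charlie–Delta: 411.1
Smallest added distance is 411.1, inserting between Charlie and Delta.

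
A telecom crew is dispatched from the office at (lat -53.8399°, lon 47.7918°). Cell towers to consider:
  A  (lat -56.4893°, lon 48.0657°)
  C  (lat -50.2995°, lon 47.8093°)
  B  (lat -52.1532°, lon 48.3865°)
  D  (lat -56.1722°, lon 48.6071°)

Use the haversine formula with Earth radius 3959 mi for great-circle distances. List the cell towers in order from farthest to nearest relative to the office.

C, A, D, B

Computing each great-circle distance from (lat -53.8399°, lon 47.7918°):
C (lat -50.2995°, lon 47.8093°): 244.6 mi
A (lat -56.4893°, lon 48.0657°): 183.4 mi
D (lat -56.1722°, lon 48.6071°): 164.4 mi
B (lat -52.1532°, lon 48.3865°): 119.1 mi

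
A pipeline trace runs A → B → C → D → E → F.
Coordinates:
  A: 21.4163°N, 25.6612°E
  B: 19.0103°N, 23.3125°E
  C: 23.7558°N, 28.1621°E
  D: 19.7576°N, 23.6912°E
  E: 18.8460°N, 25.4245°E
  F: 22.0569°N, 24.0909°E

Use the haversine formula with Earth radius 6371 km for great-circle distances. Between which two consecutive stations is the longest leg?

Leg distances:
A→B: 362.8 km
B→C: 728.2 km
C→D: 640.9 km
D→E: 208.2 km
E→F: 383.1 km
The longest leg is B–C at 728.2 km.

B–C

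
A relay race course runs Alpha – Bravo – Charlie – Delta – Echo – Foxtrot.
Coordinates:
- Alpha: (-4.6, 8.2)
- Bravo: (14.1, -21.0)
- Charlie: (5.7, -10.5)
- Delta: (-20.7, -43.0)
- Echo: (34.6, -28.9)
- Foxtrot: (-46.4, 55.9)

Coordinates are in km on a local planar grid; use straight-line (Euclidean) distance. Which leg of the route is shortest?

Leg distances:
Alpha→Bravo: 34.7 km
Bravo→Charlie: 13.4 km
Charlie→Delta: 41.9 km
Delta→Echo: 57.1 km
Echo→Foxtrot: 117.3 km
The shortest leg is Bravo–Charlie at 13.4 km.

Bravo–Charlie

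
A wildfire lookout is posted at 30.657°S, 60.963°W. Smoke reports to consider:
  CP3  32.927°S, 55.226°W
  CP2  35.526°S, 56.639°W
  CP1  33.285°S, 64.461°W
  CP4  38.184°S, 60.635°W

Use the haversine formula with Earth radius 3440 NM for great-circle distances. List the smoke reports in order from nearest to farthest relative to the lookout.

Computing each great-circle distance from 30.657°S, 60.963°W:
CP1 33.285°S, 64.461°W: 238.0 NM
CP3 32.927°S, 55.226°W: 322.9 NM
CP2 35.526°S, 56.639°W: 364.3 NM
CP4 38.184°S, 60.635°W: 452.2 NM

CP1, CP3, CP2, CP4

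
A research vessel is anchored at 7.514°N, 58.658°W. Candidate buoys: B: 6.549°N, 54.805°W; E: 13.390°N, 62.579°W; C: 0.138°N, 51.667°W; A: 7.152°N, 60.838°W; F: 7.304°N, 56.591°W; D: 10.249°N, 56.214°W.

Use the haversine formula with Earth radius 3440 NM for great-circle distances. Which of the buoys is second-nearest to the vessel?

Distances from the vessel (7.514°N, 58.658°W):
F: 123.7 NM
A: 131.6 NM
D: 219.0 NM
B: 236.8 NM
E: 421.9 NM
C: 609.3 NM
The second-nearest is A at 131.6 NM.

A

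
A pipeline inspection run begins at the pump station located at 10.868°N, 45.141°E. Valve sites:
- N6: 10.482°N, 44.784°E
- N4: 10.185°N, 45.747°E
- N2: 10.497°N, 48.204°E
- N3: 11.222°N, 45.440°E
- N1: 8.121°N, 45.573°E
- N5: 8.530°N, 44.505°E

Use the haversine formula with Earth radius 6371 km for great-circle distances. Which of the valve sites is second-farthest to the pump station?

N1

Distances from the pump station (10.868°N, 45.141°E):
N2: 337.2 km
N1: 309.1 km
N5: 269.2 km
N4: 100.8 km
N6: 58.0 km
N3: 51.1 km
The second-farthest is N1 at 309.1 km.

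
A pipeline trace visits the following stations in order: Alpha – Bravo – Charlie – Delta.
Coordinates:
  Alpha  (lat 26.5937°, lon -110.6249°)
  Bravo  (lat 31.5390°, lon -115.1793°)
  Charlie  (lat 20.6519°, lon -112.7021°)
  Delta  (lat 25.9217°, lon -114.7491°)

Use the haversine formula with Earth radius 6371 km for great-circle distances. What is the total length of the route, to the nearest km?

Leg distances:
Alpha→Bravo: 705.7 km  (cumulative 705.7 km)
Bravo→Charlie: 1235.5 km  (cumulative 1941.2 km)
Charlie→Delta: 622.1 km  (cumulative 2563.3 km)
Total route length ≈ 2563 km.

2563 km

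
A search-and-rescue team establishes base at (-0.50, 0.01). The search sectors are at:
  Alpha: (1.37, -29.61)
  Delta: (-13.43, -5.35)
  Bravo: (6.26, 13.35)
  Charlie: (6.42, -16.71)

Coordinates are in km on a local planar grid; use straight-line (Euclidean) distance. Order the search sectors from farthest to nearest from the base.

Computing each straight-line distance from (-0.50, 0.01):
Alpha (1.37, -29.61): 29.7 km
Charlie (6.42, -16.71): 18.1 km
Bravo (6.26, 13.35): 15.0 km
Delta (-13.43, -5.35): 14.0 km

Alpha, Charlie, Bravo, Delta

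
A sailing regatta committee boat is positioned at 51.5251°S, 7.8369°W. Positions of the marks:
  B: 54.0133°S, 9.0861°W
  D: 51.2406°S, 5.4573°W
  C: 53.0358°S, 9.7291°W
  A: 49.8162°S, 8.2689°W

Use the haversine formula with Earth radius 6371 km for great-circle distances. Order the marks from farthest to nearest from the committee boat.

Distance from the committee boat at 51.5251°S, 7.8369°W to each:
B 54.0133°S, 9.0861°W: 289.1 km
C 53.0358°S, 9.7291°W: 211.6 km
A 49.8162°S, 8.2689°W: 192.4 km
D 51.2406°S, 5.4573°W: 168.1 km

B, C, A, D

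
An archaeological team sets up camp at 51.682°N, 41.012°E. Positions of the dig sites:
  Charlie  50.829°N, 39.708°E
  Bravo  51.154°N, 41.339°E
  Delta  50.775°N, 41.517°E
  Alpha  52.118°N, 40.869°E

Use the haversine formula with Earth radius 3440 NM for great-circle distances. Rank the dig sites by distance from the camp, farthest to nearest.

Computing each great-circle distance from 51.682°N, 41.012°E:
Charlie 50.829°N, 39.708°E: 70.9 NM
Delta 50.775°N, 41.517°E: 57.7 NM
Bravo 51.154°N, 41.339°E: 34.0 NM
Alpha 52.118°N, 40.869°E: 26.7 NM

Charlie, Delta, Bravo, Alpha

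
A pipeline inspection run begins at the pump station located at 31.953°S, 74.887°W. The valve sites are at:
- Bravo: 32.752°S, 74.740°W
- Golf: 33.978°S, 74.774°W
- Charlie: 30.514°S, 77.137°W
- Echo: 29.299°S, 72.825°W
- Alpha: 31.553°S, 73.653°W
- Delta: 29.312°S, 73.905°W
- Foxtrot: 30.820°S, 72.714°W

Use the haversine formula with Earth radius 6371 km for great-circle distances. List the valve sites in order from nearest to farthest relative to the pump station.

Distance from the pump station at 31.953°S, 74.887°W to each:
Bravo 32.752°S, 74.740°W: 89.9 km
Alpha 31.553°S, 73.653°W: 124.9 km
Golf 33.978°S, 74.774°W: 225.4 km
Foxtrot 30.820°S, 72.714°W: 241.7 km
Charlie 30.514°S, 77.137°W: 267.1 km
Delta 29.312°S, 73.905°W: 308.3 km
Echo 29.299°S, 72.825°W: 355.0 km

Bravo, Alpha, Golf, Foxtrot, Charlie, Delta, Echo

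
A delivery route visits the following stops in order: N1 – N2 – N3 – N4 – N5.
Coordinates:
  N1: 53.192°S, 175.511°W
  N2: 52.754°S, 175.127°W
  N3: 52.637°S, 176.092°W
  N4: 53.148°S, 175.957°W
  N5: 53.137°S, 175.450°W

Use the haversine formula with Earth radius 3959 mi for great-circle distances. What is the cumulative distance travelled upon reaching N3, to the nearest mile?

Leg distances:
N1→N2: 34.2 mi  (cumulative 34.2 mi)
N2→N3: 41.2 mi  (cumulative 75.4 mi)
Cumulative distance at N3 ≈ 75 mi.

75 mi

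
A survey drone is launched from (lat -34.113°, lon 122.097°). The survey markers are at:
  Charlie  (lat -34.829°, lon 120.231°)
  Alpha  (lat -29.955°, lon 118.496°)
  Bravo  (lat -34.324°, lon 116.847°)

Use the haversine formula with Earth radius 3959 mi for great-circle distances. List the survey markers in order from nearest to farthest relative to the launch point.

Distance from the launch point at (lat -34.113°, lon 122.097°) to each:
Charlie (lat -34.829°, lon 120.231°): 117.2 mi
Bravo (lat -34.324°, lon 116.847°): 300.3 mi
Alpha (lat -29.955°, lon 118.496°): 356.4 mi

Charlie, Bravo, Alpha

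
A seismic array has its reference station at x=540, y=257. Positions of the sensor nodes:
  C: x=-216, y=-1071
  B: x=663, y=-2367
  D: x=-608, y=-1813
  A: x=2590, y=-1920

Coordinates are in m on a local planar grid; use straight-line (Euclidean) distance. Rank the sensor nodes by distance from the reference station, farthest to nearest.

A, B, D, C

Distances from the reference station:
A x=2590, y=-1920: 2990.3 m
B x=663, y=-2367: 2626.9 m
D x=-608, y=-1813: 2367.0 m
C x=-216, y=-1071: 1528.1 m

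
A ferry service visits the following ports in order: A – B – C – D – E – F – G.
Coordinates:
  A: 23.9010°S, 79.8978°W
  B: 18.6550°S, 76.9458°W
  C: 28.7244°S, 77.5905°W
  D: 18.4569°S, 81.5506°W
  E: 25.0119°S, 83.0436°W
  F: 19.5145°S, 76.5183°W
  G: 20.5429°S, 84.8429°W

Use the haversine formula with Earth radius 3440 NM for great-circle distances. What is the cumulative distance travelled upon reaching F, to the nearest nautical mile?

Leg distances:
A→B: 355.6 NM  (cumulative 355.6 NM)
B→C: 605.6 NM  (cumulative 961.2 NM)
C→D: 653.7 NM  (cumulative 1614.9 NM)
D→E: 402.3 NM  (cumulative 2017.1 NM)
E→F: 490.1 NM  (cumulative 2507.2 NM)
Cumulative distance at F ≈ 2507 NM.

2507 NM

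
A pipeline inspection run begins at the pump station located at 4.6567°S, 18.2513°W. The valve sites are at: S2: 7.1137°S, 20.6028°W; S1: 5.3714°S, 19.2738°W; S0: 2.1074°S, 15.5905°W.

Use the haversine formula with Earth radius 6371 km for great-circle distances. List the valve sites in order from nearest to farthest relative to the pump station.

S1, S2, S0

Distance from the pump station at 4.6567°S, 18.2513°W to each:
S1 5.3714°S, 19.2738°W: 138.4 km
S2 7.1137°S, 20.6028°W: 377.2 km
S0 2.1074°S, 15.5905°W: 409.4 km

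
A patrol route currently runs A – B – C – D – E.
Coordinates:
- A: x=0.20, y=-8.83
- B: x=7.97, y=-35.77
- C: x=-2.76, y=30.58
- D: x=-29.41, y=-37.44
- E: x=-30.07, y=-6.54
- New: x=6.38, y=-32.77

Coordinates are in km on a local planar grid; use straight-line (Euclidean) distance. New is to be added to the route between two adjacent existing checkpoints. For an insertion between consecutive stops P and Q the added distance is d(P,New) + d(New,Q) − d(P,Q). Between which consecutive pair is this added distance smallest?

between A and B

Added distance for inserting New between each consecutive pair:
A–B: 0.1 km
B–C: 0.2 km
C–D: 27.0 km
D–E: 50.1 km
Smallest added distance is 0.1 km, inserting between A and B.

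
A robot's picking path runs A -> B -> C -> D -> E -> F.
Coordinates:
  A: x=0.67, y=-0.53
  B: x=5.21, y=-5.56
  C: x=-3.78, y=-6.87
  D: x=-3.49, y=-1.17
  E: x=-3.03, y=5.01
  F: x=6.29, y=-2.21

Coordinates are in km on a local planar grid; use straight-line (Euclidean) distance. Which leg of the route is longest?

Leg distances:
A→B: 6.8 km
B→C: 9.1 km
C→D: 5.7 km
D→E: 6.2 km
E→F: 11.8 km
The longest leg is E–F at 11.8 km.

E–F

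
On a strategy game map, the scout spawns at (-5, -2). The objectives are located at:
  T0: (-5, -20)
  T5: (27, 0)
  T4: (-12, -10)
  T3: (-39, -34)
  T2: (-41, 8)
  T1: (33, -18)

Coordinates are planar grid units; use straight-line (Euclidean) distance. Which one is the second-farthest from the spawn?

T1

Distances from the spawn ((-5, -2)):
T3: 46.7
T1: 41.2
T2: 37.4
T5: 32.1
T0: 18.0
T4: 10.6
The second-farthest is T1 at 41.2.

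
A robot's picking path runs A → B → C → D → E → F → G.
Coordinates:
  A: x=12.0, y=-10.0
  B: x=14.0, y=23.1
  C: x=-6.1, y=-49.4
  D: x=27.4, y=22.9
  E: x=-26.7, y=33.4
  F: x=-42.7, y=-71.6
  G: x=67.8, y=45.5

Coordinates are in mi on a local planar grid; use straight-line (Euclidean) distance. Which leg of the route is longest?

F–G

Leg distances:
A→B: 33.2 mi
B→C: 75.2 mi
C→D: 79.7 mi
D→E: 55.1 mi
E→F: 106.2 mi
F→G: 161.0 mi
The longest leg is F–G at 161.0 mi.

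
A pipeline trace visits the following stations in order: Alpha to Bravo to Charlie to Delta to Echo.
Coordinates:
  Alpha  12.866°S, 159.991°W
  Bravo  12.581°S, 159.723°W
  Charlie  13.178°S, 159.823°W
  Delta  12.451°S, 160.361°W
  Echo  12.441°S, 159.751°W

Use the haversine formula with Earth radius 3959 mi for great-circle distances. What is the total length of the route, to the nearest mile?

Leg distances:
Alpha→Bravo: 26.7 mi  (cumulative 26.7 mi)
Bravo→Charlie: 41.8 mi  (cumulative 68.5 mi)
Charlie→Delta: 61.9 mi  (cumulative 130.5 mi)
Delta→Echo: 41.2 mi  (cumulative 171.6 mi)
Total route length ≈ 172 mi.

172 mi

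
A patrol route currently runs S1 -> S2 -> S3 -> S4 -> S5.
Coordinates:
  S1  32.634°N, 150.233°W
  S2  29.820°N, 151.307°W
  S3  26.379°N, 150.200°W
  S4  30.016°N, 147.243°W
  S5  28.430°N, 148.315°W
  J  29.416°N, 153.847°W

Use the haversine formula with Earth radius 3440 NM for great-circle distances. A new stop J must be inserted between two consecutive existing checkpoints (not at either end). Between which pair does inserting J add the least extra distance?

Added distance for inserting J between each consecutive pair:
S1–S2: 225.2 NM
S2–S3: 185.9 NM
S3–S4: 343.4 NM
S4–S5: 532.3 NM
Smallest added distance is 185.9 NM, inserting between S2 and S3.

between S2 and S3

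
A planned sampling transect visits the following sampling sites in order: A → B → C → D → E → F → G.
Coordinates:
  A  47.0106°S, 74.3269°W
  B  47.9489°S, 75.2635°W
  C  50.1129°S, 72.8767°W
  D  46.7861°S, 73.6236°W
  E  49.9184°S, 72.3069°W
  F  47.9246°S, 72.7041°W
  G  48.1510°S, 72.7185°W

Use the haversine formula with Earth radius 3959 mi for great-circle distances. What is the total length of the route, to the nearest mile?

874 mi

Leg distances:
A→B: 78.2 mi  (cumulative 78.2 mi)
B→C: 184.5 mi  (cumulative 262.7 mi)
C→D: 232.4 mi  (cumulative 495.1 mi)
D→E: 224.7 mi  (cumulative 719.8 mi)
E→F: 138.9 mi  (cumulative 858.8 mi)
F→G: 15.7 mi  (cumulative 874.4 mi)
Total route length ≈ 874 mi.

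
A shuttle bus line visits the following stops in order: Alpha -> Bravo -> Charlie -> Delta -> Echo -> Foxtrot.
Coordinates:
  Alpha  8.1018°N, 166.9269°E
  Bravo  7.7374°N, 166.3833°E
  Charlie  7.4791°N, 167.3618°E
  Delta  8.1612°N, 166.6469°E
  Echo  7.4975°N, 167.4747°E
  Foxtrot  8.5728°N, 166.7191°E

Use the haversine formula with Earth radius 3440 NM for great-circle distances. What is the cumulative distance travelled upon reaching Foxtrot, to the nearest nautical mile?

Leg distances:
Alpha→Bravo: 39.0 NM  (cumulative 39.0 NM)
Bravo→Charlie: 60.3 NM  (cumulative 99.3 NM)
Charlie→Delta: 59.0 NM  (cumulative 158.3 NM)
Delta→Echo: 63.3 NM  (cumulative 221.7 NM)
Echo→Foxtrot: 78.6 NM  (cumulative 300.3 NM)
Cumulative distance at Foxtrot ≈ 300 NM.

300 NM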